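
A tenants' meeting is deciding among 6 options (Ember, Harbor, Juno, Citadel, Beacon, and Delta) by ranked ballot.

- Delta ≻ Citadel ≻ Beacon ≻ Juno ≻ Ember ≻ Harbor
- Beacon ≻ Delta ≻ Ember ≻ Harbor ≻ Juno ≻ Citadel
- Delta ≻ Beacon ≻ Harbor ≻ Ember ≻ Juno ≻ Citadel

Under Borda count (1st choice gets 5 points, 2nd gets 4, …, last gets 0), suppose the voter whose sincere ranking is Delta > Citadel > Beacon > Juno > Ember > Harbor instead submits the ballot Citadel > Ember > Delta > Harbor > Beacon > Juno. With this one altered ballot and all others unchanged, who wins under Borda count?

Borda totals with the altered ballot: Ember 9, Harbor 7, Juno 2, Citadel 5, Beacon 10, Delta 12.
The winner is unchanged: still Delta.

Delta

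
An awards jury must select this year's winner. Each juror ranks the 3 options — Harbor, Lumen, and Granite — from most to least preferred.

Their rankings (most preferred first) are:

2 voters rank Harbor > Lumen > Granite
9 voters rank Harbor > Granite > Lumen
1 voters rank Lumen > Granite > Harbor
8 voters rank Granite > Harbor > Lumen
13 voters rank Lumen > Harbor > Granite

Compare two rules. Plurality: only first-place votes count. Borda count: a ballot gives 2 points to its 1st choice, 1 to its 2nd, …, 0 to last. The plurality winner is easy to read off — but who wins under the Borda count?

Harbor

Plurality first-place counts: Harbor 11, Lumen 14, Granite 8 → Lumen.
Borda totals: Harbor 43, Lumen 30, Granite 26 → Harbor.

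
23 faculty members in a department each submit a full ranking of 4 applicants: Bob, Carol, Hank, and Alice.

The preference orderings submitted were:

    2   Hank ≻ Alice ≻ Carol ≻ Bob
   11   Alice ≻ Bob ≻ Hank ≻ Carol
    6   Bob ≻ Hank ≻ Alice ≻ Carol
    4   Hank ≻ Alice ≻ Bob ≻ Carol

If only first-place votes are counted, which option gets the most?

Alice

First-place vote totals:
  Bob: 6
  Carol: 0
  Hank: 6
  Alice: 11
Alice has the most first-place votes.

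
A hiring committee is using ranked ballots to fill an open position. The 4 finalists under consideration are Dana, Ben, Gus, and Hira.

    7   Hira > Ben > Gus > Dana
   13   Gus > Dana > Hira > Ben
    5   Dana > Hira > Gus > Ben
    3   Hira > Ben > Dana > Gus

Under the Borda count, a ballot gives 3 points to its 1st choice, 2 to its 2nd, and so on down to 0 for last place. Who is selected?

Borda scores:
  Dana: 7·0 + 13·2 + 5·3 + 3·1 = 44
  Ben: 7·2 + 13·0 + 5·0 + 3·2 = 20
  Gus: 7·1 + 13·3 + 5·1 + 3·0 = 51
  Hira: 7·3 + 13·1 + 5·2 + 3·3 = 53
Hira has the highest total.

Hira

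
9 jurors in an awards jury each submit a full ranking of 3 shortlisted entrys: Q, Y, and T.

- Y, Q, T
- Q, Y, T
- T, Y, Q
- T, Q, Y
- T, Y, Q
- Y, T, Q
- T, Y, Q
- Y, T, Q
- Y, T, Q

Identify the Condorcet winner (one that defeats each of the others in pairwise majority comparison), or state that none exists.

Head-to-head results (9 voters total):
Q vs Y: Y wins 7–2.
Q vs T: T wins 7–2.
Y vs T: Y wins 5–4.
Y beats each rival — Q (7–2), T (5–4) — so Y is the Condorcet winner.

Y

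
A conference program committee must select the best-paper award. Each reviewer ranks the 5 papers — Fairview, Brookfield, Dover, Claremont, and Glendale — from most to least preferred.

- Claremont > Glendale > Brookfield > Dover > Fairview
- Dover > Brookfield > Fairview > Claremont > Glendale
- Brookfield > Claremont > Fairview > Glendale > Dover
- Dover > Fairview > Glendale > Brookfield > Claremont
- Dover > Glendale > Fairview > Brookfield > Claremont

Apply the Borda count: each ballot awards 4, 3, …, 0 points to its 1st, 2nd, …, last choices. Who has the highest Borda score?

Borda scores:
  Fairview: 0 + 2 + 2 + 3 + 2 = 9
  Brookfield: 2 + 3 + 4 + 1 + 1 = 11
  Dover: 1 + 4 + 0 + 4 + 4 = 13
  Claremont: 4 + 1 + 3 + 0 + 0 = 8
  Glendale: 3 + 0 + 1 + 2 + 3 = 9
Dover has the highest total.

Dover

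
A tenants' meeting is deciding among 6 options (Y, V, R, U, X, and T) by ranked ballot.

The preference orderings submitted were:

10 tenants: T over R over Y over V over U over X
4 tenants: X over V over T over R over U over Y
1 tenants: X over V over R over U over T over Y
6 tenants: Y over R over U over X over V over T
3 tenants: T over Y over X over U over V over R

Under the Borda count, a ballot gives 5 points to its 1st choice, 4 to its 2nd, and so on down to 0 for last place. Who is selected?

T

Borda scores:
  Y: 10·3 + 4·0 + 0 + 6·5 + 3·4 = 72
  V: 10·2 + 4·4 + 4 + 6·1 + 3·1 = 49
  R: 10·4 + 4·2 + 3 + 6·4 + 3·0 = 75
  U: 10·1 + 4·1 + 2 + 6·3 + 3·2 = 40
  X: 10·0 + 4·5 + 5 + 6·2 + 3·3 = 46
  T: 10·5 + 4·3 + 1 + 6·0 + 3·5 = 78
T has the highest total.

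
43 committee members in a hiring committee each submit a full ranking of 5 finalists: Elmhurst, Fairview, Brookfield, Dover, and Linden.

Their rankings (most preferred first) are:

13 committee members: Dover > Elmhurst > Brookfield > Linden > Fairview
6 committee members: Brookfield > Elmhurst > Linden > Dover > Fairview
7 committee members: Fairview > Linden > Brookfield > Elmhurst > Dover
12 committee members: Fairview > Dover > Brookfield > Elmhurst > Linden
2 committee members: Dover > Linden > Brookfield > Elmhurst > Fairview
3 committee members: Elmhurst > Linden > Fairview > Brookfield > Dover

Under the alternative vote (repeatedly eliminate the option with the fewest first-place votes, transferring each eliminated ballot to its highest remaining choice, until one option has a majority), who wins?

Round 1: Fairview 19, Dover 15, Brookfield 6, Elmhurst 3, Linden 0. Linden has the fewest and is eliminated.
Round 2: Fairview 19, Dover 15, Brookfield 6, Elmhurst 3. Elmhurst has the fewest and is eliminated.
Round 3: Fairview 22, Dover 15, Brookfield 6. Fairview has a majority.

Fairview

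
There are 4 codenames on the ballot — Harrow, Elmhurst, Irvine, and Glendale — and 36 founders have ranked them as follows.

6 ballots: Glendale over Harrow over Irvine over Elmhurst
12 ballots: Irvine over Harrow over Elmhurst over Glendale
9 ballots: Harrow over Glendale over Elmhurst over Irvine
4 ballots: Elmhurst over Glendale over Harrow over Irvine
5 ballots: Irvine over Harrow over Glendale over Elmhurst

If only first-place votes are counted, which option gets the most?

Irvine

First-place vote totals:
  Harrow: 9
  Elmhurst: 4
  Irvine: 17
  Glendale: 6
Irvine has the most first-place votes.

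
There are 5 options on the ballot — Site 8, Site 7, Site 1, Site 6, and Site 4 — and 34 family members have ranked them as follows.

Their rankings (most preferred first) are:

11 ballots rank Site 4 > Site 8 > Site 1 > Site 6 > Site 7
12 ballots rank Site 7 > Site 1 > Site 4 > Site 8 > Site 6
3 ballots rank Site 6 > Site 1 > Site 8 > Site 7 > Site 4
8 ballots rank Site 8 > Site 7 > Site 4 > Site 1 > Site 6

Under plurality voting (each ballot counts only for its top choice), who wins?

Site 7

First-place vote totals:
  Site 8: 8
  Site 7: 12
  Site 1: 0
  Site 6: 3
  Site 4: 11
Site 7 has the most first-place votes.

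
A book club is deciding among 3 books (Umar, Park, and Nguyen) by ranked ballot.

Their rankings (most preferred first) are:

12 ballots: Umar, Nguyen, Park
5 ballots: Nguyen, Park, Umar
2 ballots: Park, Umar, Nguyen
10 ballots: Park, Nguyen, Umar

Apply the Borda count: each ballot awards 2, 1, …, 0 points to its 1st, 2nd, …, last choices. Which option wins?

Nguyen

Borda scores:
  Umar: 12·2 + 5·0 + 2·1 + 10·0 = 26
  Park: 12·0 + 5·1 + 2·2 + 10·2 = 29
  Nguyen: 12·1 + 5·2 + 2·0 + 10·1 = 32
Nguyen has the highest total.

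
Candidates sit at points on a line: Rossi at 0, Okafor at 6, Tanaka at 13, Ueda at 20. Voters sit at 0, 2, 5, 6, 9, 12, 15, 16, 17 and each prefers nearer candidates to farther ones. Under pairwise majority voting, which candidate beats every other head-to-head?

Okafor

With single-peaked preferences on a line, the Condorcet winner is the candidate closest to the median voter.
The median voter (position 9) is closest to Okafor at 6.
Check: Okafor vs Ueda — voters closer to Okafor: 6 of 9.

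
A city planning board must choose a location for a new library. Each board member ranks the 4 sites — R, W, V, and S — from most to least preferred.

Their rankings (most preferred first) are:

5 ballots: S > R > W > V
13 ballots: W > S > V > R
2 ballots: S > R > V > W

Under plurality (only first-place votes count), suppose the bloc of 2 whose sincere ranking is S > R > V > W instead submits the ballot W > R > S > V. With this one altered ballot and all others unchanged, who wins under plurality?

First-place totals with the altered ballot: R 0, W 15, V 0, S 5.
The winner is unchanged: still W.

W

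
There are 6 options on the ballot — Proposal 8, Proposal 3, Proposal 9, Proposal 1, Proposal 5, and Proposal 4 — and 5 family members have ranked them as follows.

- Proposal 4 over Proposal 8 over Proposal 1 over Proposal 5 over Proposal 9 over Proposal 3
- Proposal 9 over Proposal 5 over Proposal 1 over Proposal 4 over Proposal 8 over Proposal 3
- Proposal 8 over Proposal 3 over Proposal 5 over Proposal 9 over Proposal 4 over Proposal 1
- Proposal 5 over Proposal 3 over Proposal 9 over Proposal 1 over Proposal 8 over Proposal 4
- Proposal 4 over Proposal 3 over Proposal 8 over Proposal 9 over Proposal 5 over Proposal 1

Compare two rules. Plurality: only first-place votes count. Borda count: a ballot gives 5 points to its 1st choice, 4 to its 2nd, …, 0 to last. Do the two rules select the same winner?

Plurality first-place counts: Proposal 8 1, Proposal 3 0, Proposal 9 1, Proposal 1 0, Proposal 5 1, Proposal 4 2 → Proposal 4.
Borda totals: Proposal 8 14, Proposal 3 12, Proposal 9 13, Proposal 1 8, Proposal 5 15, Proposal 4 13 → Proposal 5.
The two rules disagree: plurality picks Proposal 4, Borda picks Proposal 5.

No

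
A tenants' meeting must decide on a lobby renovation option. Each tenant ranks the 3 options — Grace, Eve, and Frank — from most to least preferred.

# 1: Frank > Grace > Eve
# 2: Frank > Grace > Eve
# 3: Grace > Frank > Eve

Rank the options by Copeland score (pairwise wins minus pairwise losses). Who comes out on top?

Frank

Pairwise results:
  Grace vs Eve: Grace wins 3–0.
  Grace vs Frank: Frank wins 2–1.
  Eve vs Frank: Frank wins 3–0.
Copeland scores (wins − losses):
  Grace: 1 − 1 = 0
  Eve: 0 − 2 = -2
  Frank: 2 − 0 = 2
Frank has the best Copeland score.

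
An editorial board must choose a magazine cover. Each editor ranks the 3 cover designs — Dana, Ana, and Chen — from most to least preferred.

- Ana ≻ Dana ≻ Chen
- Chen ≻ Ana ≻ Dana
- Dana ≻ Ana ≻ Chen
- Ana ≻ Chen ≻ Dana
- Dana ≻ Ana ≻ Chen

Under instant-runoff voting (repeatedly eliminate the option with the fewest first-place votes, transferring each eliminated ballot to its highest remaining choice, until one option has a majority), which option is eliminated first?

Round 1: Dana 2, Ana 2, Chen 1. Chen has the fewest and is eliminated.
Round 2: Ana 3, Dana 2. Ana has a majority.

Chen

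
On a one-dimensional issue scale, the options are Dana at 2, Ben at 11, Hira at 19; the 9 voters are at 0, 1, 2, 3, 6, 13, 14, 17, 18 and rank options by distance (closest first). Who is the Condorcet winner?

With single-peaked preferences on a line, the Condorcet winner is the candidate closest to the median voter.
The median voter (position 6) is closest to Dana at 2.
Check: Dana vs Hira — voters closer to Dana: 5 of 9.

Dana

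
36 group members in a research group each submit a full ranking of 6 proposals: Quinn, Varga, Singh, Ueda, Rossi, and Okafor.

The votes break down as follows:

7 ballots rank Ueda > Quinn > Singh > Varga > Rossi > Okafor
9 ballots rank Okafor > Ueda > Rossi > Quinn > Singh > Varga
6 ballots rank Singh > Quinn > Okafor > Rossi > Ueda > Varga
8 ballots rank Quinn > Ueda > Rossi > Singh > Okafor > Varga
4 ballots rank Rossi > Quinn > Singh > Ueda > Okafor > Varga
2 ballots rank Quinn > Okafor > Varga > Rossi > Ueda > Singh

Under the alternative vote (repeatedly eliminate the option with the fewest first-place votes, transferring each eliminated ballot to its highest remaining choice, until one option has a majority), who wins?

Quinn

Round 1: Quinn 10, Okafor 9, Ueda 7, Singh 6, Rossi 4, Varga 0. Varga has the fewest and is eliminated.
Round 2: Quinn 10, Okafor 9, Ueda 7, Singh 6, Rossi 4. Rossi has the fewest and is eliminated.
Round 3: Quinn 14, Okafor 9, Ueda 7, Singh 6. Singh has the fewest and is eliminated.
Round 4: Quinn 20, Okafor 9, Ueda 7. Quinn has a majority.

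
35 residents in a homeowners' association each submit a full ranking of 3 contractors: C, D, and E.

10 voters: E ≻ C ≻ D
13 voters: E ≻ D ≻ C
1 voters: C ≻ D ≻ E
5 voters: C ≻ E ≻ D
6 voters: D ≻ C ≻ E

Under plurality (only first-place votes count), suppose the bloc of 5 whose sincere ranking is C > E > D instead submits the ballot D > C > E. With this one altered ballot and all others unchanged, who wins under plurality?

First-place totals with the altered ballot: C 1, D 11, E 23.
The winner is unchanged: still E.

E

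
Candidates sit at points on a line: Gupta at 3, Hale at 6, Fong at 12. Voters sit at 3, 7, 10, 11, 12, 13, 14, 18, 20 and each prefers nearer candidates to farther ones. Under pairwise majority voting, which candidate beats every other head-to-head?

Fong

With single-peaked preferences on a line, the Condorcet winner is the candidate closest to the median voter.
The median voter (position 12) is closest to Fong at 12.
Check: Fong vs Gupta — voters closer to Fong: 7 of 9.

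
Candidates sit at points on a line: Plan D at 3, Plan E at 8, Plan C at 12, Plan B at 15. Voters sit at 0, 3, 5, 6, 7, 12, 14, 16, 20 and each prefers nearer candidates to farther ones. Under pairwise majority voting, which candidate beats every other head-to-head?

Plan E

With single-peaked preferences on a line, the Condorcet winner is the candidate closest to the median voter.
The median voter (position 7) is closest to Plan E at 8.
Check: Plan E vs Plan C — voters closer to Plan E: 5 of 9.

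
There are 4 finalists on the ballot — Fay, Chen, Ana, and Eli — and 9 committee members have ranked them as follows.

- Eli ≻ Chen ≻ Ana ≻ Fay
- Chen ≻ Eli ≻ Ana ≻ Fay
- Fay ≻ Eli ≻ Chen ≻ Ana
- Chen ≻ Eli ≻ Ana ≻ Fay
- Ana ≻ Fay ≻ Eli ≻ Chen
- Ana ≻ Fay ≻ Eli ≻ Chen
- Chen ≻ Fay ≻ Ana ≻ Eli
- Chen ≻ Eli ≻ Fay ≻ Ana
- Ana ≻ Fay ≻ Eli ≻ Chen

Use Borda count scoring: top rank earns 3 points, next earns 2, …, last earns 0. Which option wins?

Borda scores:
  Fay: 0 + 0 + 3 + 0 + 2 + 2 + 2 + 1 + 2 = 12
  Chen: 2 + 3 + 1 + 3 + 0 + 0 + 3 + 3 + 0 = 15
  Ana: 1 + 1 + 0 + 1 + 3 + 3 + 1 + 0 + 3 = 13
  Eli: 3 + 2 + 2 + 2 + 1 + 1 + 0 + 2 + 1 = 14
Chen has the highest total.

Chen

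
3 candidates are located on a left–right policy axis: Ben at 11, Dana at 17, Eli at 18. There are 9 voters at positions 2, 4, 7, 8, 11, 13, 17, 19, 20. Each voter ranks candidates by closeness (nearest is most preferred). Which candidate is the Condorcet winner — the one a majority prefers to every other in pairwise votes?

Ben

With single-peaked preferences on a line, the Condorcet winner is the candidate closest to the median voter.
The median voter (position 11) is closest to Ben at 11.
Check: Ben vs Eli — voters closer to Ben: 6 of 9.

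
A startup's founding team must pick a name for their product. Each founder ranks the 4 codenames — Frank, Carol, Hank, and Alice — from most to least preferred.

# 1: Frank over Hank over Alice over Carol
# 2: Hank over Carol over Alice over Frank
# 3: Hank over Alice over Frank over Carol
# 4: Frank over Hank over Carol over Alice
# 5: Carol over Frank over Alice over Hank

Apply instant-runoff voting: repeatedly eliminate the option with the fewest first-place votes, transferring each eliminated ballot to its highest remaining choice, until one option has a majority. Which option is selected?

Round 1: Frank 2, Hank 2, Carol 1, Alice 0. Alice has the fewest and is eliminated.
Round 2: Frank 2, Hank 2, Carol 1. Carol has the fewest and is eliminated.
Round 3: Frank 3, Hank 2. Frank has a majority.

Frank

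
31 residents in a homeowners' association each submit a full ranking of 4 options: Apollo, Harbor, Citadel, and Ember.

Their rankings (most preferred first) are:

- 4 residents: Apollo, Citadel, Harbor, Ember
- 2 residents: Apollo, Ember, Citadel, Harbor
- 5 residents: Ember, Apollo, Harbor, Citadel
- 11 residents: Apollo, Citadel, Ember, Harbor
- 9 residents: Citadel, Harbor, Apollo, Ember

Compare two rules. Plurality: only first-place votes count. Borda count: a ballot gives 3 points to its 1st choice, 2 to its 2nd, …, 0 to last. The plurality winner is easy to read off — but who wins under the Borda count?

Plurality first-place counts: Apollo 17, Harbor 0, Citadel 9, Ember 5 → Apollo.
Borda totals: Apollo 70, Harbor 27, Citadel 59, Ember 30 → Apollo.

Apollo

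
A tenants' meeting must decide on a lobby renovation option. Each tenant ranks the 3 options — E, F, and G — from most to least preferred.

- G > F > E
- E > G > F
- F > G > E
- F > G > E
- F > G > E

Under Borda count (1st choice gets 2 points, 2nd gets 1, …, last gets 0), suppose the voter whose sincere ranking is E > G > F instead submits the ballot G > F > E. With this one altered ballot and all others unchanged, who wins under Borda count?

Borda totals with the altered ballot: E 0, F 8, G 7.
The winner is unchanged: still F.

F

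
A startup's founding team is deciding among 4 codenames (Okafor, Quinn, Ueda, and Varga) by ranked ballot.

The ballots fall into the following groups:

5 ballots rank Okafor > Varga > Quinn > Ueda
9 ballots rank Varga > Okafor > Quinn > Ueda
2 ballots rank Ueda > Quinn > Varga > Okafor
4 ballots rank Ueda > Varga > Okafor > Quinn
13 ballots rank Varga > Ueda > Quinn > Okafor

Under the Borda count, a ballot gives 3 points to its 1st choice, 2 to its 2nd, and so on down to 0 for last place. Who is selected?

Varga

Borda scores:
  Okafor: 5·3 + 9·2 + 2·0 + 4·1 + 13·0 = 37
  Quinn: 5·1 + 9·1 + 2·2 + 4·0 + 13·1 = 31
  Ueda: 5·0 + 9·0 + 2·3 + 4·3 + 13·2 = 44
  Varga: 5·2 + 9·3 + 2·1 + 4·2 + 13·3 = 86
Varga has the highest total.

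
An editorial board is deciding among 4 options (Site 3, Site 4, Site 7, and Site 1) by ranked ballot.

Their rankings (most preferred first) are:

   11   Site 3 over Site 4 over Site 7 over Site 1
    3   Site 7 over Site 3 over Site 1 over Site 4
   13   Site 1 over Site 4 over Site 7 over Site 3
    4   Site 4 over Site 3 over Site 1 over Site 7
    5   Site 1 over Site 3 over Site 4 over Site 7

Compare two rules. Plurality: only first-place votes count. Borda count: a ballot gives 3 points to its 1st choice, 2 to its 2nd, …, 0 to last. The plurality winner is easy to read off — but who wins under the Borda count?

Site 4

Plurality first-place counts: Site 3 11, Site 4 4, Site 7 3, Site 1 18 → Site 1.
Borda totals: Site 3 57, Site 4 65, Site 7 33, Site 1 61 → Site 4.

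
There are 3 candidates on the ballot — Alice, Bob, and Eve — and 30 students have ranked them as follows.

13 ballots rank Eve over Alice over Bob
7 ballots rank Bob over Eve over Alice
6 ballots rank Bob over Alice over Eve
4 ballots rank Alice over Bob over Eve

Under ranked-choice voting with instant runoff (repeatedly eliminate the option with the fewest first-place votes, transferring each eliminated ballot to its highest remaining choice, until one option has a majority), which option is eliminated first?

Round 1: Bob 13, Eve 13, Alice 4. Alice has the fewest and is eliminated.
Round 2: Bob 17, Eve 13. Bob has a majority.

Alice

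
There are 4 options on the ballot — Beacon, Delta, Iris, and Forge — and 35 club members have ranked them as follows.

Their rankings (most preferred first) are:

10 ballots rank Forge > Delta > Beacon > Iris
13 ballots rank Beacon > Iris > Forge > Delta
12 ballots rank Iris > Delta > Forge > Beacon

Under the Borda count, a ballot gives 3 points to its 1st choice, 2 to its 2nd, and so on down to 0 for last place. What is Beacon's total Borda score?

Borda scores:
  Beacon: 10·1 + 13·3 + 12·0 = 49
  Delta: 10·2 + 13·0 + 12·2 = 44
  Iris: 10·0 + 13·2 + 12·3 = 62
  Forge: 10·3 + 13·1 + 12·1 = 55

49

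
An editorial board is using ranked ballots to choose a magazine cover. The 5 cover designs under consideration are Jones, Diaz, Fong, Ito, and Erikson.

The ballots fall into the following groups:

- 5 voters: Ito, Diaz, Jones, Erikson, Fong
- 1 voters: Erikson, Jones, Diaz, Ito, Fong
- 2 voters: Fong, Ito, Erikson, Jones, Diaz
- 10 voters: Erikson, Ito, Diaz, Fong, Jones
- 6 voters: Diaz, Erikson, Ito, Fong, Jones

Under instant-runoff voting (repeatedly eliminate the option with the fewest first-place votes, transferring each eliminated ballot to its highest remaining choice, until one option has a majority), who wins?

Erikson

Round 1: Erikson 11, Diaz 6, Ito 5, Fong 2, Jones 0. Jones has the fewest and is eliminated.
Round 2: Erikson 11, Diaz 6, Ito 5, Fong 2. Fong has the fewest and is eliminated.
Round 3: Erikson 11, Ito 7, Diaz 6. Diaz has the fewest and is eliminated.
Round 4: Erikson 17, Ito 7. Erikson has a majority.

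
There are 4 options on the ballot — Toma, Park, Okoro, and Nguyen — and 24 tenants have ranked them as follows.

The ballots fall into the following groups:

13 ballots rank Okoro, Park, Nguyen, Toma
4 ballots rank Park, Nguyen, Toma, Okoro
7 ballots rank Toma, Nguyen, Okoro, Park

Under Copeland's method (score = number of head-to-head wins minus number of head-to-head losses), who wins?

Okoro

Pairwise results:
  Toma vs Park: Park wins 17–7.
  Toma vs Okoro: Okoro wins 13–11.
  Toma vs Nguyen: Nguyen wins 17–7.
  Park vs Okoro: Okoro wins 20–4.
  Park vs Nguyen: Park wins 17–7.
  Okoro vs Nguyen: Okoro wins 13–11.
Copeland scores (wins − losses):
  Toma: 0 − 3 = -3
  Park: 2 − 1 = 1
  Okoro: 3 − 0 = 3
  Nguyen: 1 − 2 = -1
Okoro has the best Copeland score.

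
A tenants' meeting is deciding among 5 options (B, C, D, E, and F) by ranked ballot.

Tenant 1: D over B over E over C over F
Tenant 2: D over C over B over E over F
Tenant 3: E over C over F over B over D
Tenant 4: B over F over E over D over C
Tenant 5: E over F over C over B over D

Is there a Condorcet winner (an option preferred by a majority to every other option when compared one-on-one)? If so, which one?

Head-to-head results (5 voters total):
B vs C: C wins 3–2.
B vs D: B wins 3–2.
B vs E: B wins 3–2.
B vs F: B wins 3–2.
C vs D: D wins 3–2.
C vs E: E wins 4–1.
C vs F: C wins 3–2.
D vs E: E wins 3–2.
D vs F: F wins 3–2.
E vs F: E wins 4–1.
No candidate beats all others: B beats D beats C beats B, a majority cycle.

No Condorcet winner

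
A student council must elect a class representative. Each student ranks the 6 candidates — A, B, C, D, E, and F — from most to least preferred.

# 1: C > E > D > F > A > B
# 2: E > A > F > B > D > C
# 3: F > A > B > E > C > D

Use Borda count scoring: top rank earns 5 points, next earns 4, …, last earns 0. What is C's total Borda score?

6

Borda scores:
  A: 1 + 4 + 4 = 9
  B: 0 + 2 + 3 = 5
  C: 5 + 0 + 1 = 6
  D: 3 + 1 + 0 = 4
  E: 4 + 5 + 2 = 11
  F: 2 + 3 + 5 = 10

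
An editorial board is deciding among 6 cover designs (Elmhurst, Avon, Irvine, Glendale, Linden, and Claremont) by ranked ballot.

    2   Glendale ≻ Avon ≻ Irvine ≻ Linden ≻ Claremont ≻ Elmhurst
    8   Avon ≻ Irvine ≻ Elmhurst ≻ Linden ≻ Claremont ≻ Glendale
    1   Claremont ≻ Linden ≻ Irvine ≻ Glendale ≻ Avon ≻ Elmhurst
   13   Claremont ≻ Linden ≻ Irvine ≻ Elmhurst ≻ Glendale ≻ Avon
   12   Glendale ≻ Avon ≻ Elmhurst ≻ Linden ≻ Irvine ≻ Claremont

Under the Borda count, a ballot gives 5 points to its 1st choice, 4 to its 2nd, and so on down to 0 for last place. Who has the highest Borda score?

Borda scores:
  Elmhurst: 2·0 + 8·3 + 0 + 13·2 + 12·3 = 86
  Avon: 2·4 + 8·5 + 1 + 13·0 + 12·4 = 97
  Irvine: 2·3 + 8·4 + 3 + 13·3 + 12·1 = 92
  Glendale: 2·5 + 8·0 + 2 + 13·1 + 12·5 = 85
  Linden: 2·2 + 8·2 + 4 + 13·4 + 12·2 = 100
  Claremont: 2·1 + 8·1 + 5 + 13·5 + 12·0 = 80
Linden has the highest total.

Linden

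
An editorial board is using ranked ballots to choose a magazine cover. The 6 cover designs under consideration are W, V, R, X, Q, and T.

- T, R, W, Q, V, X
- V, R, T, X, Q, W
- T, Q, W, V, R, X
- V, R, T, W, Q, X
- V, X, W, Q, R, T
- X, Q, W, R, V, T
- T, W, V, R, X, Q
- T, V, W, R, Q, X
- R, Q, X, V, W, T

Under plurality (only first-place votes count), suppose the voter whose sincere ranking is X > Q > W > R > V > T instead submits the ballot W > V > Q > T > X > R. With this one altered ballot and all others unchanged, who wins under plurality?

T

First-place totals with the altered ballot: W 1, V 3, R 1, X 0, Q 0, T 4.
The winner is unchanged: still T.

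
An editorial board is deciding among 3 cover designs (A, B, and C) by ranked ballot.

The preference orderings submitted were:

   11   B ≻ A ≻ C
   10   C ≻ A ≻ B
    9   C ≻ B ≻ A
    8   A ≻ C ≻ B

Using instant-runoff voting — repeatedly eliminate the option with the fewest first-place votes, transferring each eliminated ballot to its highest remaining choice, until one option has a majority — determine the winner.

Round 1: C 19, B 11, A 8. A has the fewest and is eliminated.
Round 2: C 27, B 11. C has a majority.

C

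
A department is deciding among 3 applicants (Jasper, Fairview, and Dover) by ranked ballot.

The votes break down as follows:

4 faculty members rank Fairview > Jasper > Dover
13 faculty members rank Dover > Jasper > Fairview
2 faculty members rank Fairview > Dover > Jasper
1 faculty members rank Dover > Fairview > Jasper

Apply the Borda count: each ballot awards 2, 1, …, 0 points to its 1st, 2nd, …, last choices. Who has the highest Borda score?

Borda scores:
  Jasper: 4·1 + 13·1 + 2·0 + 0 = 17
  Fairview: 4·2 + 13·0 + 2·2 + 1 = 13
  Dover: 4·0 + 13·2 + 2·1 + 2 = 30
Dover has the highest total.

Dover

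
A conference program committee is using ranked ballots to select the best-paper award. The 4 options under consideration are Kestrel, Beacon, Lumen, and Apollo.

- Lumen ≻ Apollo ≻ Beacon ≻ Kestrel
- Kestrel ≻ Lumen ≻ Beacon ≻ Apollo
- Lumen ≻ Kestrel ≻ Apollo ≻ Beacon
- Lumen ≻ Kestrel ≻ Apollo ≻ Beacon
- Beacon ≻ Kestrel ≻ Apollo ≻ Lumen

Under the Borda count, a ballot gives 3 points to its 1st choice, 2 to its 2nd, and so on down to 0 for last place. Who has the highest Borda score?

Borda scores:
  Kestrel: 0 + 3 + 2 + 2 + 2 = 9
  Beacon: 1 + 1 + 0 + 0 + 3 = 5
  Lumen: 3 + 2 + 3 + 3 + 0 = 11
  Apollo: 2 + 0 + 1 + 1 + 1 = 5
Lumen has the highest total.

Lumen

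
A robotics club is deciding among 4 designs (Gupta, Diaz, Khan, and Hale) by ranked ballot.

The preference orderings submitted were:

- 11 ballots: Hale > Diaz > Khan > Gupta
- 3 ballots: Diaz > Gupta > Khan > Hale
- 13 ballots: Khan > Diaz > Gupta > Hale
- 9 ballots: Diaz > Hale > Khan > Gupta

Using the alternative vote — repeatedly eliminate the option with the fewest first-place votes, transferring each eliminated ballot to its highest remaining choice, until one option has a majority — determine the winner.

Diaz

Round 1: Khan 13, Diaz 12, Hale 11, Gupta 0. Gupta has the fewest and is eliminated.
Round 2: Khan 13, Diaz 12, Hale 11. Hale has the fewest and is eliminated.
Round 3: Diaz 23, Khan 13. Diaz has a majority.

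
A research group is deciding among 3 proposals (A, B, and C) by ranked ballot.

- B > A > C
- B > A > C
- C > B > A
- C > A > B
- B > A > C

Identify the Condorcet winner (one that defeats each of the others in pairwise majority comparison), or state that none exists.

Head-to-head results (5 voters total):
A vs B: B wins 4–1.
A vs C: A wins 3–2.
B vs C: B wins 3–2.
B beats each rival — A (4–1), C (3–2) — so B is the Condorcet winner.

B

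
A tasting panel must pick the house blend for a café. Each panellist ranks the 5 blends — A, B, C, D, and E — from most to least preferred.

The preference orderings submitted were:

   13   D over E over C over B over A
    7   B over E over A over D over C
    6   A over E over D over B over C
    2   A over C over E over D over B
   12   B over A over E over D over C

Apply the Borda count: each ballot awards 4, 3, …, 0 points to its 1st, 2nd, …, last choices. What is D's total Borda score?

85

Borda scores:
  A: 13·0 + 7·2 + 6·4 + 2·4 + 12·3 = 82
  B: 13·1 + 7·4 + 6·1 + 2·0 + 12·4 = 95
  C: 13·2 + 7·0 + 6·0 + 2·3 + 12·0 = 32
  D: 13·4 + 7·1 + 6·2 + 2·1 + 12·1 = 85
  E: 13·3 + 7·3 + 6·3 + 2·2 + 12·2 = 106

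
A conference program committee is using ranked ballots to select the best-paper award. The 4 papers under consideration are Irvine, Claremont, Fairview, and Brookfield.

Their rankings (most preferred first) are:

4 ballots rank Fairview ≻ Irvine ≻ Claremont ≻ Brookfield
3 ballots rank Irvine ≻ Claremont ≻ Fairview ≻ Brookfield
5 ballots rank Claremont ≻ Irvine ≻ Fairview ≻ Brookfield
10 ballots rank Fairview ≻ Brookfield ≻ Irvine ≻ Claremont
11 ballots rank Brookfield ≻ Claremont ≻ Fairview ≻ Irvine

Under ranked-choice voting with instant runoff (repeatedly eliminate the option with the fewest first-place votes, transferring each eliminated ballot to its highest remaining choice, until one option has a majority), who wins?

Round 1: Fairview 14, Brookfield 11, Claremont 5, Irvine 3. Irvine has the fewest and is eliminated.
Round 2: Fairview 14, Brookfield 11, Claremont 8. Claremont has the fewest and is eliminated.
Round 3: Fairview 22, Brookfield 11. Fairview has a majority.

Fairview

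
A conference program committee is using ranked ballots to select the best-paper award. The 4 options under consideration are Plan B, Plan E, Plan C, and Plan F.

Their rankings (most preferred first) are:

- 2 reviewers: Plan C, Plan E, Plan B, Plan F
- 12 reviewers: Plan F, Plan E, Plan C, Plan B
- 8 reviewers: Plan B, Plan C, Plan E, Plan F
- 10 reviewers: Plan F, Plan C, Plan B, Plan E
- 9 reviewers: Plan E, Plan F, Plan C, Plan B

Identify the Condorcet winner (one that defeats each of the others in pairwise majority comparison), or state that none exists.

Plan F

Head-to-head results (41 voters total):
Plan B vs Plan E: Plan E wins 23–18.
Plan B vs Plan C: Plan C wins 33–8.
Plan B vs Plan F: Plan F wins 31–10.
Plan E vs Plan C: Plan E wins 21–20.
Plan E vs Plan F: Plan F wins 22–19.
Plan C vs Plan F: Plan F wins 31–10.
Plan F beats each rival — Plan B (31–10), Plan E (22–19), Plan C (31–10) — so Plan F is the Condorcet winner.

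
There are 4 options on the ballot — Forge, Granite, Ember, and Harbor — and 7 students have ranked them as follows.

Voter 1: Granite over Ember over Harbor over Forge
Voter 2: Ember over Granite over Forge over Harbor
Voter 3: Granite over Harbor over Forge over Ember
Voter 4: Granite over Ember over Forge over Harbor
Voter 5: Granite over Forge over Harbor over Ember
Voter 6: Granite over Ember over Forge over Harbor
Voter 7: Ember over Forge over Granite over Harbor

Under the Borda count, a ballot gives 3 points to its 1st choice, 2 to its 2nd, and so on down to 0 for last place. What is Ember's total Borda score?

12

Borda scores:
  Forge: 0 + 1 + 1 + 1 + 2 + 1 + 2 = 8
  Granite: 3 + 2 + 3 + 3 + 3 + 3 + 1 = 18
  Ember: 2 + 3 + 0 + 2 + 0 + 2 + 3 = 12
  Harbor: 1 + 0 + 2 + 0 + 1 + 0 + 0 = 4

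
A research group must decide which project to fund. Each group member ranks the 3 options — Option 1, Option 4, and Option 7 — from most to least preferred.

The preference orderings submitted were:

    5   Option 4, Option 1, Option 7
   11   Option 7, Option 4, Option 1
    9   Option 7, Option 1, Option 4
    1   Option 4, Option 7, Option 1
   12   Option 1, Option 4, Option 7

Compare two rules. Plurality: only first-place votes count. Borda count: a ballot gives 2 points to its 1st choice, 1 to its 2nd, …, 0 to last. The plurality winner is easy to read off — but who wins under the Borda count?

Option 7

Plurality first-place counts: Option 1 12, Option 4 6, Option 7 20 → Option 7.
Borda totals: Option 1 38, Option 4 35, Option 7 41 → Option 7.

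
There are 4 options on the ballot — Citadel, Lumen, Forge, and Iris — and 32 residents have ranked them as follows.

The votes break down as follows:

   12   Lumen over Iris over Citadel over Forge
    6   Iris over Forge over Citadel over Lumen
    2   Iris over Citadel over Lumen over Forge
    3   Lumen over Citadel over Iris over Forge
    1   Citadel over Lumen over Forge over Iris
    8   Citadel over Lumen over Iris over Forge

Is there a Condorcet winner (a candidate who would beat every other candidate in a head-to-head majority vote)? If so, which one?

No Condorcet winner

Head-to-head results (32 voters total):
Citadel vs Lumen: Citadel wins 17–15.
Citadel vs Forge: Citadel wins 26–6.
Citadel vs Iris: Iris wins 20–12.
Lumen vs Forge: Lumen wins 26–6.
Lumen vs Iris: Lumen wins 24–8.
Forge vs Iris: Iris wins 31–1.
No candidate beats all others: Citadel beats Lumen beats Iris beats Citadel, a majority cycle.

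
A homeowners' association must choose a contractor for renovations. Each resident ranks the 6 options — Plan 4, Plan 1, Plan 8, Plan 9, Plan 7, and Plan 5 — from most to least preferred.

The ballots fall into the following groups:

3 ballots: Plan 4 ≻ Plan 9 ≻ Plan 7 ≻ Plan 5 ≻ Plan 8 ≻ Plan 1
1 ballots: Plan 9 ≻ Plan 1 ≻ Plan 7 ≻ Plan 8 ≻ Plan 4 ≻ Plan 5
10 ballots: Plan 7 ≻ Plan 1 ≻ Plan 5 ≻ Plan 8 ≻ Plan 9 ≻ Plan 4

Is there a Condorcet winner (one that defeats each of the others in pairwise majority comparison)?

Yes

Head-to-head results (14 voters total):
Plan 4 vs Plan 1: Plan 1 wins 11–3.
Plan 4 vs Plan 8: Plan 8 wins 11–3.
Plan 4 vs Plan 9: Plan 9 wins 11–3.
Plan 4 vs Plan 7: Plan 7 wins 11–3.
Plan 4 vs Plan 5: Plan 5 wins 10–4.
Plan 1 vs Plan 8: Plan 1 wins 11–3.
Plan 1 vs Plan 9: Plan 1 wins 10–4.
Plan 1 vs Plan 7: Plan 7 wins 13–1.
Plan 1 vs Plan 5: Plan 1 wins 11–3.
Plan 8 vs Plan 9: Plan 8 wins 10–4.
Plan 8 vs Plan 7: Plan 7 wins 14–0.
Plan 8 vs Plan 5: Plan 5 wins 13–1.
Plan 9 vs Plan 7: Plan 7 wins 10–4.
Plan 9 vs Plan 5: Plan 5 wins 10–4.
Plan 7 vs Plan 5: Plan 7 wins 14–0.
Plan 7 beats each rival — Plan 4 (11–3), Plan 1 (13–1), Plan 8 (14–0), Plan 9 (10–4), Plan 5 (14–0) — so Plan 7 is the Condorcet winner.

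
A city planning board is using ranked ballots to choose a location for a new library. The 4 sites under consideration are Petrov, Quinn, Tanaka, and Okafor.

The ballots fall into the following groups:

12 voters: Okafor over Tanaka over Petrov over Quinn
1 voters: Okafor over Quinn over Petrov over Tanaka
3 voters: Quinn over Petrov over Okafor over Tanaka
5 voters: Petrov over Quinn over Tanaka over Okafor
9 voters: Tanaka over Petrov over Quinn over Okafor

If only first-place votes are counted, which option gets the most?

First-place vote totals:
  Petrov: 5
  Quinn: 3
  Tanaka: 9
  Okafor: 13
Okafor has the most first-place votes.

Okafor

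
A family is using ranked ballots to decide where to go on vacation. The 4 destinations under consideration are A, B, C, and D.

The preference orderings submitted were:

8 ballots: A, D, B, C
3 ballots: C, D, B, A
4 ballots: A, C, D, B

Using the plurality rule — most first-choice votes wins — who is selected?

First-place vote totals:
  A: 12
  B: 0
  C: 3
  D: 0
A has the most first-place votes.

A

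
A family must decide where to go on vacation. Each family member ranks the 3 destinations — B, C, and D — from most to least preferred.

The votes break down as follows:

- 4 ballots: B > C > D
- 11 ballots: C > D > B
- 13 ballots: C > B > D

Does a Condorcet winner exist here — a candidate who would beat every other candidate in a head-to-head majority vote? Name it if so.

Head-to-head results (28 voters total):
B vs C: C wins 24–4.
B vs D: B wins 17–11.
C vs D: C wins 28–0.
C beats each rival — B (24–4), D (28–0) — so C is the Condorcet winner.

C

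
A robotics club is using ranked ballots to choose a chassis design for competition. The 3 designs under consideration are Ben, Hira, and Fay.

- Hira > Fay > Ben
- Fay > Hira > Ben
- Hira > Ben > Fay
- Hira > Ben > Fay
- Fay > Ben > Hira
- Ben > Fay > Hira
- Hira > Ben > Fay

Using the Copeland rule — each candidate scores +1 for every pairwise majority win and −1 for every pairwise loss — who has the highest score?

Pairwise results:
  Ben vs Hira: Hira wins 5–2.
  Ben vs Fay: Ben wins 4–3.
  Hira vs Fay: Hira wins 4–3.
Copeland scores (wins − losses):
  Ben: 1 − 1 = 0
  Hira: 2 − 0 = 2
  Fay: 0 − 2 = -2
Hira has the best Copeland score.

Hira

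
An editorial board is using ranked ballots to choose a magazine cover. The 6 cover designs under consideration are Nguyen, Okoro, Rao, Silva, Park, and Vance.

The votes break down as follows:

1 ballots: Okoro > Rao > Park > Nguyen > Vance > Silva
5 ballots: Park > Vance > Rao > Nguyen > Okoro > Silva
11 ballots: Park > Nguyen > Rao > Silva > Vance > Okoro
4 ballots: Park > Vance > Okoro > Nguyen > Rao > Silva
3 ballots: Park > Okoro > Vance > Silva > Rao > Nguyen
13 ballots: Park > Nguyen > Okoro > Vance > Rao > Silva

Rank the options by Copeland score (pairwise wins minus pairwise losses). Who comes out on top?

Park

Pairwise results:
  Nguyen vs Okoro: Nguyen wins 29–8.
  Nguyen vs Rao: Nguyen wins 28–9.
  Nguyen vs Silva: Nguyen wins 34–3.
  Nguyen vs Park: Park wins 37–0.
  Nguyen vs Vance: Nguyen wins 25–12.
  Okoro vs Rao: Okoro wins 21–16.
  Okoro vs Silva: Okoro wins 26–11.
  Okoro vs Park: Park wins 36–1.
  Okoro vs Vance: Vance wins 20–17.
  Rao vs Silva: Rao wins 34–3.
  Rao vs Park: Park wins 36–1.
  Rao vs Vance: Vance wins 25–12.
  Silva vs Park: Park wins 37–0.
  Silva vs Vance: Vance wins 26–11.
  Park vs Vance: Park wins 37–0.
Copeland scores (wins − losses):
  Nguyen: 4 − 1 = 3
  Okoro: 2 − 3 = -1
  Rao: 1 − 4 = -3
  Silva: 0 − 5 = -5
  Park: 5 − 0 = 5
  Vance: 3 − 2 = 1
Park has the best Copeland score.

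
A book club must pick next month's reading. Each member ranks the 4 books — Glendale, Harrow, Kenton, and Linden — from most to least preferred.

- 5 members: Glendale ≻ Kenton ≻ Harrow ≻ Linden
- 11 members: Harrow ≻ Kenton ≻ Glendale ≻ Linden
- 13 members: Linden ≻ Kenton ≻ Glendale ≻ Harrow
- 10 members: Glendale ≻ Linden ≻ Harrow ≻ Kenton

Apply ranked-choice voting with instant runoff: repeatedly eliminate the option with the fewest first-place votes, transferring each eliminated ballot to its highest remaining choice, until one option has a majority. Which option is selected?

Round 1: Glendale 15, Linden 13, Harrow 11, Kenton 0. Kenton has the fewest and is eliminated.
Round 2: Glendale 15, Linden 13, Harrow 11. Harrow has the fewest and is eliminated.
Round 3: Glendale 26, Linden 13. Glendale has a majority.

Glendale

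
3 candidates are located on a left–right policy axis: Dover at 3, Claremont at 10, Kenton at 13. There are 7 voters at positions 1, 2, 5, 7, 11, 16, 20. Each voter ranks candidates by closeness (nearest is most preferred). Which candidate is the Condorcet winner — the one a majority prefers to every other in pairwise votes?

With single-peaked preferences on a line, the Condorcet winner is the candidate closest to the median voter.
The median voter (position 7) is closest to Claremont at 10.
Check: Claremont vs Kenton — voters closer to Claremont: 5 of 7.

Claremont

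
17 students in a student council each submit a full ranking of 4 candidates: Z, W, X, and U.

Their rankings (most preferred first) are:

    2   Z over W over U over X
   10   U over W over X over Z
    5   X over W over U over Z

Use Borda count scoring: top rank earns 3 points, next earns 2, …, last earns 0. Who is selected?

U

Borda scores:
  Z: 2·3 + 10·0 + 5·0 = 6
  W: 2·2 + 10·2 + 5·2 = 34
  X: 2·0 + 10·1 + 5·3 = 25
  U: 2·1 + 10·3 + 5·1 = 37
U has the highest total.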